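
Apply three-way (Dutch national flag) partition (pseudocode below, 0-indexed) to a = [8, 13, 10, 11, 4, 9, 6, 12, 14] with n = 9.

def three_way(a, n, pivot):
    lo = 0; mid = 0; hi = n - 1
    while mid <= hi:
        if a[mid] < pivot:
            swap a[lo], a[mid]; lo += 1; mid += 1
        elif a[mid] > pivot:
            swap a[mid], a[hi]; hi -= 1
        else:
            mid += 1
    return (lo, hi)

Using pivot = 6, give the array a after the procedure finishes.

[4, 6, 11, 10, 9, 13, 12, 14, 8]

lo=0 mid=0 hi=8
8>6: swap(0,8), hi=7 ⇒ [14, 13, 10, 11, 4, 9, 6, 12, 8]
14>6: swap(0,7), hi=6 ⇒ [12, 13, 10, 11, 4, 9, 6, 14, 8]
12>6: swap(0,6), hi=5 ⇒ [6, 13, 10, 11, 4, 9, 12, 14, 8]
6=6: mid=1
13>6: swap(1,5), hi=4 ⇒ [6, 9, 10, 11, 4, 13, 12, 14, 8]
9>6: swap(1,4), hi=3 ⇒ [6, 4, 10, 11, 9, 13, 12, 14, 8]
4<6: swap(0,1), lo=1 mid=2 ⇒ [4, 6, 10, 11, 9, 13, 12, 14, 8]
10>6: swap(2,3), hi=2 ⇒ [4, 6, 11, 10, 9, 13, 12, 14, 8]
11>6: swap(2,2), hi=1 ⇒ [4, 6, 11, 10, 9, 13, 12, 14, 8]
done. lo=1 hi=1; a=[4, 6, 11, 10, 9, 13, 12, 14, 8]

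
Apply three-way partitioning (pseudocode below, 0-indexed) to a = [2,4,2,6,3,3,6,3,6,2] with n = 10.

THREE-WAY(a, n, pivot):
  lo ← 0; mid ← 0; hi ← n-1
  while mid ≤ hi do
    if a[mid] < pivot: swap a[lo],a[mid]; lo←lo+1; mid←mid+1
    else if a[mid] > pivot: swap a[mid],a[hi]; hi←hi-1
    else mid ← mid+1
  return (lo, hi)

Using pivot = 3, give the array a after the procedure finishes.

[2,2,2,3,3,3,6,6,6,4]

pivot = 3; lo=0, mid=0, hi=9
a[mid]=2<3: swap a[0],a[0]; lo=1,mid=1 → [2,4,2,6,3,3,6,3,6,2]
a[mid]=4>3: swap a[1],a[9]; hi=8 → [2,2,2,6,3,3,6,3,6,4]
a[mid]=2<3: swap a[1],a[1]; lo=2,mid=2 → [2,2,2,6,3,3,6,3,6,4]
a[mid]=2<3: swap a[2],a[2]; lo=3,mid=3 → [2,2,2,6,3,3,6,3,6,4]
a[mid]=6>3: swap a[3],a[8]; hi=7 → [2,2,2,6,3,3,6,3,6,4]
a[mid]=6>3: swap a[3],a[7]; hi=6 → [2,2,2,3,3,3,6,6,6,4]
a[mid]=3=3: mid=4
a[mid]=3=3: mid=5
a[mid]=3=3: mid=6
a[mid]=6>3: swap a[6],a[6]; hi=5 → [2,2,2,3,3,3,6,6,6,4]
end: lo=3, hi=5; a = [2,2,2,3,3,3,6,6,6,4]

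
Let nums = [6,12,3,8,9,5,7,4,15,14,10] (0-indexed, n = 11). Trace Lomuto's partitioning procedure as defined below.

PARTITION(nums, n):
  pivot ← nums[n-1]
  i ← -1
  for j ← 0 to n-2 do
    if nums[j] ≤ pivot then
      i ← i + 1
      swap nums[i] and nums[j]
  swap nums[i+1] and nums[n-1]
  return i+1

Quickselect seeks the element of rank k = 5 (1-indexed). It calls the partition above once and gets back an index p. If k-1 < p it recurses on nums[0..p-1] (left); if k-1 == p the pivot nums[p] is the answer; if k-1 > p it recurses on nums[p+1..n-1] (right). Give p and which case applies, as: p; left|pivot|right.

pivot = nums[10] = 10; i = -1
j=0: nums[0]=6 ≤ 10 → i=0, swap nums[0],nums[0] (no change) → [6,12,3,8,9,5,7,4,15,14,10]
j=1: nums[1]=12 > 10 → no swap
j=2: nums[2]=3 ≤ 10 → i=1, swap nums[1],nums[2] → [6,3,12,8,9,5,7,4,15,14,10]
j=3: nums[3]=8 ≤ 10 → i=2, swap nums[2],nums[3] → [6,3,8,12,9,5,7,4,15,14,10]
j=4: nums[4]=9 ≤ 10 → i=3, swap nums[3],nums[4] → [6,3,8,9,12,5,7,4,15,14,10]
j=5: nums[5]=5 ≤ 10 → i=4, swap nums[4],nums[5] → [6,3,8,9,5,12,7,4,15,14,10]
j=6: nums[6]=7 ≤ 10 → i=5, swap nums[5],nums[6] → [6,3,8,9,5,7,12,4,15,14,10]
j=7: nums[7]=4 ≤ 10 → i=6, swap nums[6],nums[7] → [6,3,8,9,5,7,4,12,15,14,10]
j=8: nums[8]=15 > 10 → no swap
j=9: nums[9]=14 > 10 → no swap
final swap nums[7],nums[10] → [6,3,8,9,5,7,4,10,15,14,12]; return 7
p = 7; k-1 = 4 < 7 ⇒ left

7; left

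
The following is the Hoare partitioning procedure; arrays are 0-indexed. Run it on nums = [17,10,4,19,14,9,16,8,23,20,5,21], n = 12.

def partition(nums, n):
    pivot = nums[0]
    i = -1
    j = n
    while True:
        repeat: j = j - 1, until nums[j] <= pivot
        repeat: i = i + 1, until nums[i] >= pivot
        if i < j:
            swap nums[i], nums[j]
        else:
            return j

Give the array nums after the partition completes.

pivot=17
j stops at 10 (5), i stops at 0 (17); swap ⇒ [5,10,4,19,14,9,16,8,23,20,17,21]
j stops at 7 (8), i stops at 3 (19); swap ⇒ [5,10,4,8,14,9,16,19,23,20,17,21]
j stops at 6, i stops at 7; i≥j ⇒ return 6. nums=[5,10,4,8,14,9,16,19,23,20,17,21]

[5,10,4,8,14,9,16,19,23,20,17,21]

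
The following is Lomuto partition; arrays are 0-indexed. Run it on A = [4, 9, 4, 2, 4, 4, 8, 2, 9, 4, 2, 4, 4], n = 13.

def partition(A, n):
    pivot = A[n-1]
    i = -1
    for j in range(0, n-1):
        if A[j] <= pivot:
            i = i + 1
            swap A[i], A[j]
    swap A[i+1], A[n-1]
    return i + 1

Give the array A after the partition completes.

[4, 4, 2, 4, 4, 2, 4, 2, 4, 4, 9, 9, 8]

pivot = A[12] = 4; i = -1
j=0: A[0]=4 ≤ 4 → i=0, swap A[0],A[0] (no change) → [4, 9, 4, 2, 4, 4, 8, 2, 9, 4, 2, 4, 4]
j=1: A[1]=9 > 4 → no swap
j=2: A[2]=4 ≤ 4 → i=1, swap A[1],A[2] → [4, 4, 9, 2, 4, 4, 8, 2, 9, 4, 2, 4, 4]
j=3: A[3]=2 ≤ 4 → i=2, swap A[2],A[3] → [4, 4, 2, 9, 4, 4, 8, 2, 9, 4, 2, 4, 4]
j=4: A[4]=4 ≤ 4 → i=3, swap A[3],A[4] → [4, 4, 2, 4, 9, 4, 8, 2, 9, 4, 2, 4, 4]
j=5: A[5]=4 ≤ 4 → i=4, swap A[4],A[5] → [4, 4, 2, 4, 4, 9, 8, 2, 9, 4, 2, 4, 4]
j=6: A[6]=8 > 4 → no swap
j=7: A[7]=2 ≤ 4 → i=5, swap A[5],A[7] → [4, 4, 2, 4, 4, 2, 8, 9, 9, 4, 2, 4, 4]
j=8: A[8]=9 > 4 → no swap
j=9: A[9]=4 ≤ 4 → i=6, swap A[6],A[9] → [4, 4, 2, 4, 4, 2, 4, 9, 9, 8, 2, 4, 4]
j=10: A[10]=2 ≤ 4 → i=7, swap A[7],A[10] → [4, 4, 2, 4, 4, 2, 4, 2, 9, 8, 9, 4, 4]
j=11: A[11]=4 ≤ 4 → i=8, swap A[8],A[11] → [4, 4, 2, 4, 4, 2, 4, 2, 4, 8, 9, 9, 4]
final swap A[9],A[12] → [4, 4, 2, 4, 4, 2, 4, 2, 4, 4, 9, 9, 8]; return 9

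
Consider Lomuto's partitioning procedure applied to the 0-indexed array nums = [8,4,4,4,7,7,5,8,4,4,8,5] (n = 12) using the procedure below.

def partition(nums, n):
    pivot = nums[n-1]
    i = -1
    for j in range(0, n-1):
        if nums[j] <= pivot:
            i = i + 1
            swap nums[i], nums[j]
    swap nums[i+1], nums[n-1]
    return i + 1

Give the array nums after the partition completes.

pivot = nums[11] = 5; i = -1
j=0: nums[0]=8 > 5 → no swap
j=1: nums[1]=4 ≤ 5 → i=0, swap nums[0],nums[1] → [4,8,4,4,7,7,5,8,4,4,8,5]
j=2: nums[2]=4 ≤ 5 → i=1, swap nums[1],nums[2] → [4,4,8,4,7,7,5,8,4,4,8,5]
j=3: nums[3]=4 ≤ 5 → i=2, swap nums[2],nums[3] → [4,4,4,8,7,7,5,8,4,4,8,5]
j=4: nums[4]=7 > 5 → no swap
j=5: nums[5]=7 > 5 → no swap
j=6: nums[6]=5 ≤ 5 → i=3, swap nums[3],nums[6] → [4,4,4,5,7,7,8,8,4,4,8,5]
j=7: nums[7]=8 > 5 → no swap
j=8: nums[8]=4 ≤ 5 → i=4, swap nums[4],nums[8] → [4,4,4,5,4,7,8,8,7,4,8,5]
j=9: nums[9]=4 ≤ 5 → i=5, swap nums[5],nums[9] → [4,4,4,5,4,4,8,8,7,7,8,5]
j=10: nums[10]=8 > 5 → no swap
final swap nums[6],nums[11] → [4,4,4,5,4,4,5,8,7,7,8,8]; return 6

[4,4,4,5,4,4,5,8,7,7,8,8]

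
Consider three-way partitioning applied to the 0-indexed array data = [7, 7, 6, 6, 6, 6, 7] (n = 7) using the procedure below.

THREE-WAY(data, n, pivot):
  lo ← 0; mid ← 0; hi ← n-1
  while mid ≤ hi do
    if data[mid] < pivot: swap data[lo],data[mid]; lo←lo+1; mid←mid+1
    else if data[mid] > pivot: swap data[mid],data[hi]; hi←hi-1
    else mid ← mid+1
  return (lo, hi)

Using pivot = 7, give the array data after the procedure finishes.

[6, 6, 6, 6, 7, 7, 7]

lo=0 mid=0 hi=6
7=7: mid=1
7=7: mid=2
6<7: swap(0,2), lo=1 mid=3 ⇒ [6, 7, 7, 6, 6, 6, 7]
6<7: swap(1,3), lo=2 mid=4 ⇒ [6, 6, 7, 7, 6, 6, 7]
6<7: swap(2,4), lo=3 mid=5 ⇒ [6, 6, 6, 7, 7, 6, 7]
6<7: swap(3,5), lo=4 mid=6 ⇒ [6, 6, 6, 6, 7, 7, 7]
7=7: mid=7
done. lo=4 hi=6; data=[6, 6, 6, 6, 7, 7, 7]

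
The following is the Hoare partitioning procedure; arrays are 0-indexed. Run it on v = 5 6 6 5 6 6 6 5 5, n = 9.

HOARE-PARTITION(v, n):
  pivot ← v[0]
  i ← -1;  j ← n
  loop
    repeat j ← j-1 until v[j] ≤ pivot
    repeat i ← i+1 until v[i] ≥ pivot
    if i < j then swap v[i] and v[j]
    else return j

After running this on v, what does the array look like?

5 5 5 6 6 6 6 6 5

pivot=5
j stops at 8 (5), i stops at 0 (5); swap ⇒ 5 6 6 5 6 6 6 5 5
j stops at 7 (5), i stops at 1 (6); swap ⇒ 5 5 6 5 6 6 6 6 5
j stops at 3 (5), i stops at 2 (6); swap ⇒ 5 5 5 6 6 6 6 6 5
j stops at 2, i stops at 3; i≥j ⇒ return 2. v=5 5 5 6 6 6 6 6 5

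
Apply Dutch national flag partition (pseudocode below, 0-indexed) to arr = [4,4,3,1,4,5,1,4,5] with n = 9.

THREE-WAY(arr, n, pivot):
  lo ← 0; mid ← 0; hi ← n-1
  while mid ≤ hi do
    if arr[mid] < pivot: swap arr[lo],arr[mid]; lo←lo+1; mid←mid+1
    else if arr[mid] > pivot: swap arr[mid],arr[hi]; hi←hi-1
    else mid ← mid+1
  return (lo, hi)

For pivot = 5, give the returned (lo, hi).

(7, 8)

pivot = 5; lo=0, mid=0, hi=8
arr[mid]=4<5: swap arr[0],arr[0]; lo=1,mid=1 → [4,4,3,1,4,5,1,4,5]
arr[mid]=4<5: swap arr[1],arr[1]; lo=2,mid=2 → [4,4,3,1,4,5,1,4,5]
arr[mid]=3<5: swap arr[2],arr[2]; lo=3,mid=3 → [4,4,3,1,4,5,1,4,5]
arr[mid]=1<5: swap arr[3],arr[3]; lo=4,mid=4 → [4,4,3,1,4,5,1,4,5]
arr[mid]=4<5: swap arr[4],arr[4]; lo=5,mid=5 → [4,4,3,1,4,5,1,4,5]
arr[mid]=5=5: mid=6
arr[mid]=1<5: swap arr[5],arr[6]; lo=6,mid=7 → [4,4,3,1,4,1,5,4,5]
arr[mid]=4<5: swap arr[6],arr[7]; lo=7,mid=8 → [4,4,3,1,4,1,4,5,5]
arr[mid]=5=5: mid=9
end: lo=7, hi=8; arr = [4,4,3,1,4,1,4,5,5]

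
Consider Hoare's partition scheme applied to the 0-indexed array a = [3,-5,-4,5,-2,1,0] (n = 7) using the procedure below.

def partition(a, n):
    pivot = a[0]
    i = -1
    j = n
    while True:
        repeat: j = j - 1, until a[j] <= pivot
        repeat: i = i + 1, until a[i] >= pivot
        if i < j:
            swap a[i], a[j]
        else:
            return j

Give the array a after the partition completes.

pivot = a[0] = 3; i = -1, j = 7
j→6 (a[6]=0≤3), i→0 (a[0]=3≥3); i<j, swap → [0,-5,-4,5,-2,1,3]
j→5 (a[5]=1≤3), i→3 (a[3]=5≥3); i<j, swap → [0,-5,-4,1,-2,5,3]
j→4, i→5; i≥j, return j=4. a = [0,-5,-4,1,-2,5,3]

[0,-5,-4,1,-2,5,3]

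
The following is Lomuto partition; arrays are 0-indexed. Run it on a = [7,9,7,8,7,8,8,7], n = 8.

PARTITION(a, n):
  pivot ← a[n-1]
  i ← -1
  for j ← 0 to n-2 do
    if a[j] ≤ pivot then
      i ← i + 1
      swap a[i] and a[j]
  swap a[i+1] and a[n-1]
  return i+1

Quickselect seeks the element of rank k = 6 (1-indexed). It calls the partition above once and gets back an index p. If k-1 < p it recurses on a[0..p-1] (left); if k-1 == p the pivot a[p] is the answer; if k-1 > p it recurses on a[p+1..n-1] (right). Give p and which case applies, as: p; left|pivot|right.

pivot = a[7] = 7; i = -1
j=0: a[0]=7 ≤ 7 → i=0, swap a[0],a[0] (no change) → [7,9,7,8,7,8,8,7]
j=1: a[1]=9 > 7 → no swap
j=2: a[2]=7 ≤ 7 → i=1, swap a[1],a[2] → [7,7,9,8,7,8,8,7]
j=3: a[3]=8 > 7 → no swap
j=4: a[4]=7 ≤ 7 → i=2, swap a[2],a[4] → [7,7,7,8,9,8,8,7]
j=5: a[5]=8 > 7 → no swap
j=6: a[6]=8 > 7 → no swap
final swap a[3],a[7] → [7,7,7,7,9,8,8,8]; return 3
p = 3; k-1 = 5 > 3 ⇒ right

3; right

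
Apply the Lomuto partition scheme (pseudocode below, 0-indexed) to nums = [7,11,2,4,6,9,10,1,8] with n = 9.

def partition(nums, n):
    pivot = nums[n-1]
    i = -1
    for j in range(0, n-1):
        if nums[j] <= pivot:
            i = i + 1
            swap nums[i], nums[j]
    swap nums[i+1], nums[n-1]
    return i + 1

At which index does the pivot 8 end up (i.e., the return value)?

5

pivot=8, i=-1
j=0: 7≤8, i=0, swap(0,0) ⇒ [7,11,2,4,6,9,10,1,8]
j=1: 11>8, skip
j=2: 2≤8, i=1, swap(1,2) ⇒ [7,2,11,4,6,9,10,1,8]
j=3: 4≤8, i=2, swap(2,3) ⇒ [7,2,4,11,6,9,10,1,8]
j=4: 6≤8, i=3, swap(3,4) ⇒ [7,2,4,6,11,9,10,1,8]
j=5: 9>8, skip
j=6: 10>8, skip
j=7: 1≤8, i=4, swap(4,7) ⇒ [7,2,4,6,1,9,10,11,8]
swap(5,8) ⇒ [7,2,4,6,1,8,10,11,9]; return 5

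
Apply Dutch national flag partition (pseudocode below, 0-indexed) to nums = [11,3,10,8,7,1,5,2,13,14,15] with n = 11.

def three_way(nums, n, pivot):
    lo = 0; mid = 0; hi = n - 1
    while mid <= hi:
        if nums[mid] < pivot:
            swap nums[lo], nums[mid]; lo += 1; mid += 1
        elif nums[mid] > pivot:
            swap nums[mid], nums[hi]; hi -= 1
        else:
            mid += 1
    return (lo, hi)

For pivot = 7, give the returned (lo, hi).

(4, 4)

pivot = 7; lo=0, mid=0, hi=10
nums[mid]=11>7: swap nums[0],nums[10]; hi=9 → [15,3,10,8,7,1,5,2,13,14,11]
nums[mid]=15>7: swap nums[0],nums[9]; hi=8 → [14,3,10,8,7,1,5,2,13,15,11]
nums[mid]=14>7: swap nums[0],nums[8]; hi=7 → [13,3,10,8,7,1,5,2,14,15,11]
nums[mid]=13>7: swap nums[0],nums[7]; hi=6 → [2,3,10,8,7,1,5,13,14,15,11]
nums[mid]=2<7: swap nums[0],nums[0]; lo=1,mid=1 → [2,3,10,8,7,1,5,13,14,15,11]
nums[mid]=3<7: swap nums[1],nums[1]; lo=2,mid=2 → [2,3,10,8,7,1,5,13,14,15,11]
nums[mid]=10>7: swap nums[2],nums[6]; hi=5 → [2,3,5,8,7,1,10,13,14,15,11]
nums[mid]=5<7: swap nums[2],nums[2]; lo=3,mid=3 → [2,3,5,8,7,1,10,13,14,15,11]
nums[mid]=8>7: swap nums[3],nums[5]; hi=4 → [2,3,5,1,7,8,10,13,14,15,11]
nums[mid]=1<7: swap nums[3],nums[3]; lo=4,mid=4 → [2,3,5,1,7,8,10,13,14,15,11]
nums[mid]=7=7: mid=5
end: lo=4, hi=4; nums = [2,3,5,1,7,8,10,13,14,15,11]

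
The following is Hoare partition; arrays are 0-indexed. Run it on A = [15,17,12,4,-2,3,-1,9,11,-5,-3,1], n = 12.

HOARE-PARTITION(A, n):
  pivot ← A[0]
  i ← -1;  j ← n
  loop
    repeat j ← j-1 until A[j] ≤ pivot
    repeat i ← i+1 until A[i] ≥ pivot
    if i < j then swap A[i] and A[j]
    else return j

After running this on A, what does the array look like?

[1,-3,12,4,-2,3,-1,9,11,-5,17,15]

pivot = A[0] = 15; i = -1, j = 12
j→11 (A[11]=1≤15), i→0 (A[0]=15≥15); i<j, swap → [1,17,12,4,-2,3,-1,9,11,-5,-3,15]
j→10 (A[10]=-3≤15), i→1 (A[1]=17≥15); i<j, swap → [1,-3,12,4,-2,3,-1,9,11,-5,17,15]
j→9, i→10; i≥j, return j=9. A = [1,-3,12,4,-2,3,-1,9,11,-5,17,15]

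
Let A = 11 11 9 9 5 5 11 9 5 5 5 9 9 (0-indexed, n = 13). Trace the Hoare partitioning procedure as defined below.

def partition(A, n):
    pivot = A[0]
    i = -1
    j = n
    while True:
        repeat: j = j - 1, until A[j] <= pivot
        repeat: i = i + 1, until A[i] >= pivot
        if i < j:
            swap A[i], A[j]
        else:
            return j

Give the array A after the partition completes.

9 9 9 9 5 5 5 9 5 5 11 11 11

pivot=11
j stops at 12 (9), i stops at 0 (11); swap ⇒ 9 11 9 9 5 5 11 9 5 5 5 9 11
j stops at 11 (9), i stops at 1 (11); swap ⇒ 9 9 9 9 5 5 11 9 5 5 5 11 11
j stops at 10 (5), i stops at 6 (11); swap ⇒ 9 9 9 9 5 5 5 9 5 5 11 11 11
j stops at 9, i stops at 10; i≥j ⇒ return 9. A=9 9 9 9 5 5 5 9 5 5 11 11 11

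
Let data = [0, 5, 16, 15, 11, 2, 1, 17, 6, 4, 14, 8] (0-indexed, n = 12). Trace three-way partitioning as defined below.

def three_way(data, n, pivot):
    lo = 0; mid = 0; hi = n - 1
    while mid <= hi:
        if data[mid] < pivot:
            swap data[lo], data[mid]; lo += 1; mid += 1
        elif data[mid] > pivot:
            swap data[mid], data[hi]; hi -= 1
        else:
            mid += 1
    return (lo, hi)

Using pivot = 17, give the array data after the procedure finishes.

[0, 5, 16, 15, 11, 2, 1, 6, 4, 14, 8, 17]

lo=0 mid=0 hi=11
0<17: swap(0,0), lo=1 mid=1 ⇒ [0, 5, 16, 15, 11, 2, 1, 17, 6, 4, 14, 8]
5<17: swap(1,1), lo=2 mid=2 ⇒ [0, 5, 16, 15, 11, 2, 1, 17, 6, 4, 14, 8]
16<17: swap(2,2), lo=3 mid=3 ⇒ [0, 5, 16, 15, 11, 2, 1, 17, 6, 4, 14, 8]
15<17: swap(3,3), lo=4 mid=4 ⇒ [0, 5, 16, 15, 11, 2, 1, 17, 6, 4, 14, 8]
11<17: swap(4,4), lo=5 mid=5 ⇒ [0, 5, 16, 15, 11, 2, 1, 17, 6, 4, 14, 8]
2<17: swap(5,5), lo=6 mid=6 ⇒ [0, 5, 16, 15, 11, 2, 1, 17, 6, 4, 14, 8]
1<17: swap(6,6), lo=7 mid=7 ⇒ [0, 5, 16, 15, 11, 2, 1, 17, 6, 4, 14, 8]
17=17: mid=8
6<17: swap(7,8), lo=8 mid=9 ⇒ [0, 5, 16, 15, 11, 2, 1, 6, 17, 4, 14, 8]
4<17: swap(8,9), lo=9 mid=10 ⇒ [0, 5, 16, 15, 11, 2, 1, 6, 4, 17, 14, 8]
14<17: swap(9,10), lo=10 mid=11 ⇒ [0, 5, 16, 15, 11, 2, 1, 6, 4, 14, 17, 8]
8<17: swap(10,11), lo=11 mid=12 ⇒ [0, 5, 16, 15, 11, 2, 1, 6, 4, 14, 8, 17]
done. lo=11 hi=11; data=[0, 5, 16, 15, 11, 2, 1, 6, 4, 14, 8, 17]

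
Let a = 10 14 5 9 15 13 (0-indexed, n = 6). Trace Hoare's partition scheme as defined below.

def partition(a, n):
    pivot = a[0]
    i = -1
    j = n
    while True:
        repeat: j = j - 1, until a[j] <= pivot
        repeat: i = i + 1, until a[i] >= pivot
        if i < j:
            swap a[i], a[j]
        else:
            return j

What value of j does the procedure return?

pivot = a[0] = 10; i = -1, j = 6
j→3 (a[3]=9≤10), i→0 (a[0]=10≥10); i<j, swap → 9 14 5 10 15 13
j→2 (a[2]=5≤10), i→1 (a[1]=14≥10); i<j, swap → 9 5 14 10 15 13
j→1, i→2; i≥j, return j=1. a = 9 5 14 10 15 13

1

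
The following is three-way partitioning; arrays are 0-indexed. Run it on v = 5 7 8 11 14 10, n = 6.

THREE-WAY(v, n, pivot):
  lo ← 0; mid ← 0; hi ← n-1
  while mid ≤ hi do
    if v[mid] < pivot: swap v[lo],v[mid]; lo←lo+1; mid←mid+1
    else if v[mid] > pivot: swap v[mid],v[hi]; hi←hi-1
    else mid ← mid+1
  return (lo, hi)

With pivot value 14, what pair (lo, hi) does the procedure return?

(5, 5)

pivot = 14; lo=0, mid=0, hi=5
v[mid]=5<14: swap v[0],v[0]; lo=1,mid=1 → 5 7 8 11 14 10
v[mid]=7<14: swap v[1],v[1]; lo=2,mid=2 → 5 7 8 11 14 10
v[mid]=8<14: swap v[2],v[2]; lo=3,mid=3 → 5 7 8 11 14 10
v[mid]=11<14: swap v[3],v[3]; lo=4,mid=4 → 5 7 8 11 14 10
v[mid]=14=14: mid=5
v[mid]=10<14: swap v[4],v[5]; lo=5,mid=6 → 5 7 8 11 10 14
end: lo=5, hi=5; v = 5 7 8 11 10 14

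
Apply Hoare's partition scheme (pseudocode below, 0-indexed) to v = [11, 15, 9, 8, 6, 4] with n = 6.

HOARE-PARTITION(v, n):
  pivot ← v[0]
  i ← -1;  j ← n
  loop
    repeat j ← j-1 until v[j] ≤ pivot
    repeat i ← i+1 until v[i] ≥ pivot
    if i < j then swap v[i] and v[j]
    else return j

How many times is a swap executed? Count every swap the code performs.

2

pivot = v[0] = 11; i = -1, j = 6
j→5 (v[5]=4≤11), i→0 (v[0]=11≥11); i<j, swap → [4, 15, 9, 8, 6, 11]
j→4 (v[4]=6≤11), i→1 (v[1]=15≥11); i<j, swap → [4, 6, 9, 8, 15, 11]
j→3, i→4; i≥j, return j=3. v = [4, 6, 9, 8, 15, 11]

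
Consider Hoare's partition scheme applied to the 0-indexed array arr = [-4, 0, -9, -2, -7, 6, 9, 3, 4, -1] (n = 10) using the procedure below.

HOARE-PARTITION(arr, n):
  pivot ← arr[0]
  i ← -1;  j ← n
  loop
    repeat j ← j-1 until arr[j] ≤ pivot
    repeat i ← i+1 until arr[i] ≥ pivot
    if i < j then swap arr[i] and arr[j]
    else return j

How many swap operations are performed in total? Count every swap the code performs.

pivot=-4
j stops at 4 (-7), i stops at 0 (-4); swap ⇒ [-7, 0, -9, -2, -4, 6, 9, 3, 4, -1]
j stops at 2 (-9), i stops at 1 (0); swap ⇒ [-7, -9, 0, -2, -4, 6, 9, 3, 4, -1]
j stops at 1, i stops at 2; i≥j ⇒ return 1. arr=[-7, -9, 0, -2, -4, 6, 9, 3, 4, -1]

2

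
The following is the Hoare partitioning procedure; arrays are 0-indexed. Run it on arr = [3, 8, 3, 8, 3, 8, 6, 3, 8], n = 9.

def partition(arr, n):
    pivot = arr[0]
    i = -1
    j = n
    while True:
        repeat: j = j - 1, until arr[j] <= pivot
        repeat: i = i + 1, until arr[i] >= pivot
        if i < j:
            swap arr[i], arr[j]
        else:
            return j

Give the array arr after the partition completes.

[3, 3, 3, 8, 8, 8, 6, 3, 8]

pivot = arr[0] = 3; i = -1, j = 9
j→7 (arr[7]=3≤3), i→0 (arr[0]=3≥3); i<j, swap → [3, 8, 3, 8, 3, 8, 6, 3, 8]
j→4 (arr[4]=3≤3), i→1 (arr[1]=8≥3); i<j, swap → [3, 3, 3, 8, 8, 8, 6, 3, 8]
j→2, i→2; i≥j, return j=2. arr = [3, 3, 3, 8, 8, 8, 6, 3, 8]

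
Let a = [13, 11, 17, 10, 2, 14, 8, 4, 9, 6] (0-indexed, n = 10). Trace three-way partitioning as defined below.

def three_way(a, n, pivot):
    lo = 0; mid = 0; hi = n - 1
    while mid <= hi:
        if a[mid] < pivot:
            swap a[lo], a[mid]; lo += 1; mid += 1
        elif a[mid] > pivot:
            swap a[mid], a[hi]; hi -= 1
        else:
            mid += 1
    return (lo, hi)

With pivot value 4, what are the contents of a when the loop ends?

lo=0 mid=0 hi=9
13>4: swap(0,9), hi=8 ⇒ [6, 11, 17, 10, 2, 14, 8, 4, 9, 13]
6>4: swap(0,8), hi=7 ⇒ [9, 11, 17, 10, 2, 14, 8, 4, 6, 13]
9>4: swap(0,7), hi=6 ⇒ [4, 11, 17, 10, 2, 14, 8, 9, 6, 13]
4=4: mid=1
11>4: swap(1,6), hi=5 ⇒ [4, 8, 17, 10, 2, 14, 11, 9, 6, 13]
8>4: swap(1,5), hi=4 ⇒ [4, 14, 17, 10, 2, 8, 11, 9, 6, 13]
14>4: swap(1,4), hi=3 ⇒ [4, 2, 17, 10, 14, 8, 11, 9, 6, 13]
2<4: swap(0,1), lo=1 mid=2 ⇒ [2, 4, 17, 10, 14, 8, 11, 9, 6, 13]
17>4: swap(2,3), hi=2 ⇒ [2, 4, 10, 17, 14, 8, 11, 9, 6, 13]
10>4: swap(2,2), hi=1 ⇒ [2, 4, 10, 17, 14, 8, 11, 9, 6, 13]
done. lo=1 hi=1; a=[2, 4, 10, 17, 14, 8, 11, 9, 6, 13]

[2, 4, 10, 17, 14, 8, 11, 9, 6, 13]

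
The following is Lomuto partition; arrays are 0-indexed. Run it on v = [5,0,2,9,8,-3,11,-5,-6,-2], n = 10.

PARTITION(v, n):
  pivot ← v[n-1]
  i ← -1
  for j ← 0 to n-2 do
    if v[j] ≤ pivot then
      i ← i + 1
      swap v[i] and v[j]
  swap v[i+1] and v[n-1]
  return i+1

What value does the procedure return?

pivot = v[9] = -2; i = -1
j=0: v[0]=5 > -2 → no swap
j=1: v[1]=0 > -2 → no swap
j=2: v[2]=2 > -2 → no swap
j=3: v[3]=9 > -2 → no swap
j=4: v[4]=8 > -2 → no swap
j=5: v[5]=-3 ≤ -2 → i=0, swap v[0],v[5] → [-3,0,2,9,8,5,11,-5,-6,-2]
j=6: v[6]=11 > -2 → no swap
j=7: v[7]=-5 ≤ -2 → i=1, swap v[1],v[7] → [-3,-5,2,9,8,5,11,0,-6,-2]
j=8: v[8]=-6 ≤ -2 → i=2, swap v[2],v[8] → [-3,-5,-6,9,8,5,11,0,2,-2]
final swap v[3],v[9] → [-3,-5,-6,-2,8,5,11,0,2,9]; return 3

3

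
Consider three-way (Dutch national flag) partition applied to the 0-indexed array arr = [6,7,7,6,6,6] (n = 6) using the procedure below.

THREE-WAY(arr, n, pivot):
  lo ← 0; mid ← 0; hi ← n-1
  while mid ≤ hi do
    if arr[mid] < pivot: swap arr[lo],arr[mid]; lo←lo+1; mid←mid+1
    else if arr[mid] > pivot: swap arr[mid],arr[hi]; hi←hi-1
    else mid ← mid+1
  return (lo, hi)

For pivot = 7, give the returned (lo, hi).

(4, 5)

lo=0 mid=0 hi=5
6<7: swap(0,0), lo=1 mid=1 ⇒ [6,7,7,6,6,6]
7=7: mid=2
7=7: mid=3
6<7: swap(1,3), lo=2 mid=4 ⇒ [6,6,7,7,6,6]
6<7: swap(2,4), lo=3 mid=5 ⇒ [6,6,6,7,7,6]
6<7: swap(3,5), lo=4 mid=6 ⇒ [6,6,6,6,7,7]
done. lo=4 hi=5; arr=[6,6,6,6,7,7]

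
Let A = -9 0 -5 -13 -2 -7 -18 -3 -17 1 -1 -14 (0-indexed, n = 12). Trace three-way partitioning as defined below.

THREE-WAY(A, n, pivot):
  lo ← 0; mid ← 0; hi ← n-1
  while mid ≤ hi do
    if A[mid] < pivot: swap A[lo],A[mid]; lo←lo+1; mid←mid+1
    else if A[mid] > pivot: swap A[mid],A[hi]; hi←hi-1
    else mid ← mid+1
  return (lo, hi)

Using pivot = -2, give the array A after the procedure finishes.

-9 -14 -5 -13 -7 -18 -3 -17 -2 -1 1 0

lo=0 mid=0 hi=11
-9<-2: swap(0,0), lo=1 mid=1 ⇒ -9 0 -5 -13 -2 -7 -18 -3 -17 1 -1 -14
0>-2: swap(1,11), hi=10 ⇒ -9 -14 -5 -13 -2 -7 -18 -3 -17 1 -1 0
-14<-2: swap(1,1), lo=2 mid=2 ⇒ -9 -14 -5 -13 -2 -7 -18 -3 -17 1 -1 0
-5<-2: swap(2,2), lo=3 mid=3 ⇒ -9 -14 -5 -13 -2 -7 -18 -3 -17 1 -1 0
-13<-2: swap(3,3), lo=4 mid=4 ⇒ -9 -14 -5 -13 -2 -7 -18 -3 -17 1 -1 0
-2=-2: mid=5
-7<-2: swap(4,5), lo=5 mid=6 ⇒ -9 -14 -5 -13 -7 -2 -18 -3 -17 1 -1 0
-18<-2: swap(5,6), lo=6 mid=7 ⇒ -9 -14 -5 -13 -7 -18 -2 -3 -17 1 -1 0
-3<-2: swap(6,7), lo=7 mid=8 ⇒ -9 -14 -5 -13 -7 -18 -3 -2 -17 1 -1 0
-17<-2: swap(7,8), lo=8 mid=9 ⇒ -9 -14 -5 -13 -7 -18 -3 -17 -2 1 -1 0
1>-2: swap(9,10), hi=9 ⇒ -9 -14 -5 -13 -7 -18 -3 -17 -2 -1 1 0
-1>-2: swap(9,9), hi=8 ⇒ -9 -14 -5 -13 -7 -18 -3 -17 -2 -1 1 0
done. lo=8 hi=8; A=-9 -14 -5 -13 -7 -18 -3 -17 -2 -1 1 0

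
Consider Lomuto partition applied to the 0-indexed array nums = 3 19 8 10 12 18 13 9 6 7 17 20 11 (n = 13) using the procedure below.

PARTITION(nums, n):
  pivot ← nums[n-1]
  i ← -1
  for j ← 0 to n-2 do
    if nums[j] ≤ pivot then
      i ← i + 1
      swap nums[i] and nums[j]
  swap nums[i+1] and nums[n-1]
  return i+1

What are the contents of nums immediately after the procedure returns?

3 8 10 9 6 7 11 19 12 18 17 20 13

pivot=11, i=-1
j=0: 3≤11, i=0, swap(0,0) ⇒ 3 19 8 10 12 18 13 9 6 7 17 20 11
j=1: 19>11, skip
j=2: 8≤11, i=1, swap(1,2) ⇒ 3 8 19 10 12 18 13 9 6 7 17 20 11
j=3: 10≤11, i=2, swap(2,3) ⇒ 3 8 10 19 12 18 13 9 6 7 17 20 11
j=4: 12>11, skip
j=5: 18>11, skip
j=6: 13>11, skip
j=7: 9≤11, i=3, swap(3,7) ⇒ 3 8 10 9 12 18 13 19 6 7 17 20 11
j=8: 6≤11, i=4, swap(4,8) ⇒ 3 8 10 9 6 18 13 19 12 7 17 20 11
j=9: 7≤11, i=5, swap(5,9) ⇒ 3 8 10 9 6 7 13 19 12 18 17 20 11
j=10: 17>11, skip
j=11: 20>11, skip
swap(6,12) ⇒ 3 8 10 9 6 7 11 19 12 18 17 20 13; return 6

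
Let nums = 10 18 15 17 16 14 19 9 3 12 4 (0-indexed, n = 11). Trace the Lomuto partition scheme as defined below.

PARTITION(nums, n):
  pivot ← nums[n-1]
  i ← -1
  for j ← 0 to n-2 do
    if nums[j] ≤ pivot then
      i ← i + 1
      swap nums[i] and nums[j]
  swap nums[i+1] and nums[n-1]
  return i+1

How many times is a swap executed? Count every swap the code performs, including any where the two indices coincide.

pivot = nums[10] = 4; i = -1
j=0: nums[0]=10 > 4 → no swap
j=1: nums[1]=18 > 4 → no swap
j=2: nums[2]=15 > 4 → no swap
j=3: nums[3]=17 > 4 → no swap
j=4: nums[4]=16 > 4 → no swap
j=5: nums[5]=14 > 4 → no swap
j=6: nums[6]=19 > 4 → no swap
j=7: nums[7]=9 > 4 → no swap
j=8: nums[8]=3 ≤ 4 → i=0, swap nums[0],nums[8] → 3 18 15 17 16 14 19 9 10 12 4
j=9: nums[9]=12 > 4 → no swap
final swap nums[1],nums[10] → 3 4 15 17 16 14 19 9 10 12 18; return 1

2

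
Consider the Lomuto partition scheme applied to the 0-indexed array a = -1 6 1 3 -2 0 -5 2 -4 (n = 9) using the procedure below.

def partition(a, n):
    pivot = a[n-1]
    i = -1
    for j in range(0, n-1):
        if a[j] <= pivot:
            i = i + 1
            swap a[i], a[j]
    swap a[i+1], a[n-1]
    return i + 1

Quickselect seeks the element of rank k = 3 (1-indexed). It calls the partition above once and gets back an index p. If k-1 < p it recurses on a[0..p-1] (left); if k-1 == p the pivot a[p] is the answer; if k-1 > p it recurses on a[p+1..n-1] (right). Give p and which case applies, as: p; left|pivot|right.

1; right

pivot = a[8] = -4; i = -1
j=0: a[0]=-1 > -4 → no swap
j=1: a[1]=6 > -4 → no swap
j=2: a[2]=1 > -4 → no swap
j=3: a[3]=3 > -4 → no swap
j=4: a[4]=-2 > -4 → no swap
j=5: a[5]=0 > -4 → no swap
j=6: a[6]=-5 ≤ -4 → i=0, swap a[0],a[6] → -5 6 1 3 -2 0 -1 2 -4
j=7: a[7]=2 > -4 → no swap
final swap a[1],a[8] → -5 -4 1 3 -2 0 -1 2 6; return 1
p = 1; k-1 = 2 > 1 ⇒ right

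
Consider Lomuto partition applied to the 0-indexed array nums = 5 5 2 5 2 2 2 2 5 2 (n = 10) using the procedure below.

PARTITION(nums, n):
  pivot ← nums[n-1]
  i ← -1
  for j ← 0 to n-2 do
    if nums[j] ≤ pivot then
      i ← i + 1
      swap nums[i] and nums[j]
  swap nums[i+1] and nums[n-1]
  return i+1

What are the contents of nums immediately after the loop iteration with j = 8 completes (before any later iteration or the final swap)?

2 2 2 2 2 5 5 5 5 2

pivot=2, i=-1
j=0: 5>2, skip
j=1: 5>2, skip
j=2: 2≤2, i=0, swap(0,2) ⇒ 2 5 5 5 2 2 2 2 5 2
j=3: 5>2, skip
j=4: 2≤2, i=1, swap(1,4) ⇒ 2 2 5 5 5 2 2 2 5 2
j=5: 2≤2, i=2, swap(2,5) ⇒ 2 2 2 5 5 5 2 2 5 2
j=6: 2≤2, i=3, swap(3,6) ⇒ 2 2 2 2 5 5 5 2 5 2
j=7: 2≤2, i=4, swap(4,7) ⇒ 2 2 2 2 2 5 5 5 5 2
j=8: 5>2, skip
(after j=8) nums = 2 2 2 2 2 5 5 5 5 2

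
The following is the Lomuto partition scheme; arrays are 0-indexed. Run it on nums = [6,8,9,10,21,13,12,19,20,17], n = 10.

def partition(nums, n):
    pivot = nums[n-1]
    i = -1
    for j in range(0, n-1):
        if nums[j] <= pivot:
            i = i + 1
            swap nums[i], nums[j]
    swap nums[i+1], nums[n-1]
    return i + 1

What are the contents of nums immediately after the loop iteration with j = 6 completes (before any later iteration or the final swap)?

[6,8,9,10,13,12,21,19,20,17]

pivot = nums[9] = 17; i = -1
j=0: nums[0]=6 ≤ 17 → i=0, swap nums[0],nums[0] (no change) → [6,8,9,10,21,13,12,19,20,17]
j=1: nums[1]=8 ≤ 17 → i=1, swap nums[1],nums[1] (no change) → [6,8,9,10,21,13,12,19,20,17]
j=2: nums[2]=9 ≤ 17 → i=2, swap nums[2],nums[2] (no change) → [6,8,9,10,21,13,12,19,20,17]
j=3: nums[3]=10 ≤ 17 → i=3, swap nums[3],nums[3] (no change) → [6,8,9,10,21,13,12,19,20,17]
j=4: nums[4]=21 > 17 → no swap
j=5: nums[5]=13 ≤ 17 → i=4, swap nums[4],nums[5] → [6,8,9,10,13,21,12,19,20,17]
j=6: nums[6]=12 ≤ 17 → i=5, swap nums[5],nums[6] → [6,8,9,10,13,12,21,19,20,17]
(after j=6) nums = [6,8,9,10,13,12,21,19,20,17]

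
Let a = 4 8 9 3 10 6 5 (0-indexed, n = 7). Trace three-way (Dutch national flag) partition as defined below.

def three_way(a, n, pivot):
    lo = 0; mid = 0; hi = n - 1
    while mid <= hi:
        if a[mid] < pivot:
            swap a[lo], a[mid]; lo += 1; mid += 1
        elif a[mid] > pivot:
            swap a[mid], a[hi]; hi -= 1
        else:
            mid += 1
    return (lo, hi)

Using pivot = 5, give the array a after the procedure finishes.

pivot = 5; lo=0, mid=0, hi=6
a[mid]=4<5: swap a[0],a[0]; lo=1,mid=1 → 4 8 9 3 10 6 5
a[mid]=8>5: swap a[1],a[6]; hi=5 → 4 5 9 3 10 6 8
a[mid]=5=5: mid=2
a[mid]=9>5: swap a[2],a[5]; hi=4 → 4 5 6 3 10 9 8
a[mid]=6>5: swap a[2],a[4]; hi=3 → 4 5 10 3 6 9 8
a[mid]=10>5: swap a[2],a[3]; hi=2 → 4 5 3 10 6 9 8
a[mid]=3<5: swap a[1],a[2]; lo=2,mid=3 → 4 3 5 10 6 9 8
end: lo=2, hi=2; a = 4 3 5 10 6 9 8

4 3 5 10 6 9 8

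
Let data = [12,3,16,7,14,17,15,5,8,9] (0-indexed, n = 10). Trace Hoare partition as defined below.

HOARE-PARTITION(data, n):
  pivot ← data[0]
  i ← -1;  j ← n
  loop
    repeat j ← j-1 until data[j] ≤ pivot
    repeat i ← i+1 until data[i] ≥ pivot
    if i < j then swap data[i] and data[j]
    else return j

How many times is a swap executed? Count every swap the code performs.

pivot=12
j stops at 9 (9), i stops at 0 (12); swap ⇒ [9,3,16,7,14,17,15,5,8,12]
j stops at 8 (8), i stops at 2 (16); swap ⇒ [9,3,8,7,14,17,15,5,16,12]
j stops at 7 (5), i stops at 4 (14); swap ⇒ [9,3,8,7,5,17,15,14,16,12]
j stops at 4, i stops at 5; i≥j ⇒ return 4. data=[9,3,8,7,5,17,15,14,16,12]

3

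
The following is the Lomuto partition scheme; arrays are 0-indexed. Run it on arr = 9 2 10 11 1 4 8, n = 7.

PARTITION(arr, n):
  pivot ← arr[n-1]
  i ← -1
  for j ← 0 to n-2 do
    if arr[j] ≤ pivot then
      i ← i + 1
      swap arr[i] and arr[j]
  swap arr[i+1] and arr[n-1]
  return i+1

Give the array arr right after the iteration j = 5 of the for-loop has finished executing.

pivot=8, i=-1
j=0: 9>8, skip
j=1: 2≤8, i=0, swap(0,1) ⇒ 2 9 10 11 1 4 8
j=2: 10>8, skip
j=3: 11>8, skip
j=4: 1≤8, i=1, swap(1,4) ⇒ 2 1 10 11 9 4 8
j=5: 4≤8, i=2, swap(2,5) ⇒ 2 1 4 11 9 10 8
(after j=5) arr = 2 1 4 11 9 10 8

2 1 4 11 9 10 8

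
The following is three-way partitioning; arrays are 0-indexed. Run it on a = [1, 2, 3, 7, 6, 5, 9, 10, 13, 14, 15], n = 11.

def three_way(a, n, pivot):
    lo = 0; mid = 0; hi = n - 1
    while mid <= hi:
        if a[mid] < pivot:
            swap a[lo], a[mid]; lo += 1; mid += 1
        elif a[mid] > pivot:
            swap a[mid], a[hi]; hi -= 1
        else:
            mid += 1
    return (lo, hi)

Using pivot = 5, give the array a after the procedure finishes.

[1, 2, 3, 5, 6, 9, 10, 13, 14, 15, 7]

pivot = 5; lo=0, mid=0, hi=10
a[mid]=1<5: swap a[0],a[0]; lo=1,mid=1 → [1, 2, 3, 7, 6, 5, 9, 10, 13, 14, 15]
a[mid]=2<5: swap a[1],a[1]; lo=2,mid=2 → [1, 2, 3, 7, 6, 5, 9, 10, 13, 14, 15]
a[mid]=3<5: swap a[2],a[2]; lo=3,mid=3 → [1, 2, 3, 7, 6, 5, 9, 10, 13, 14, 15]
a[mid]=7>5: swap a[3],a[10]; hi=9 → [1, 2, 3, 15, 6, 5, 9, 10, 13, 14, 7]
a[mid]=15>5: swap a[3],a[9]; hi=8 → [1, 2, 3, 14, 6, 5, 9, 10, 13, 15, 7]
a[mid]=14>5: swap a[3],a[8]; hi=7 → [1, 2, 3, 13, 6, 5, 9, 10, 14, 15, 7]
a[mid]=13>5: swap a[3],a[7]; hi=6 → [1, 2, 3, 10, 6, 5, 9, 13, 14, 15, 7]
a[mid]=10>5: swap a[3],a[6]; hi=5 → [1, 2, 3, 9, 6, 5, 10, 13, 14, 15, 7]
a[mid]=9>5: swap a[3],a[5]; hi=4 → [1, 2, 3, 5, 6, 9, 10, 13, 14, 15, 7]
a[mid]=5=5: mid=4
a[mid]=6>5: swap a[4],a[4]; hi=3 → [1, 2, 3, 5, 6, 9, 10, 13, 14, 15, 7]
end: lo=3, hi=3; a = [1, 2, 3, 5, 6, 9, 10, 13, 14, 15, 7]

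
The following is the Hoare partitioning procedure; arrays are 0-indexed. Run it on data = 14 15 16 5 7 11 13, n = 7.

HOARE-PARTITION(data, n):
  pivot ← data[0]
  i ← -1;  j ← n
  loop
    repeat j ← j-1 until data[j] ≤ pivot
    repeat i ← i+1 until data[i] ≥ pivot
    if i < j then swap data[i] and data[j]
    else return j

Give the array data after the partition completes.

13 11 7 5 16 15 14

pivot=14
j stops at 6 (13), i stops at 0 (14); swap ⇒ 13 15 16 5 7 11 14
j stops at 5 (11), i stops at 1 (15); swap ⇒ 13 11 16 5 7 15 14
j stops at 4 (7), i stops at 2 (16); swap ⇒ 13 11 7 5 16 15 14
j stops at 3, i stops at 4; i≥j ⇒ return 3. data=13 11 7 5 16 15 14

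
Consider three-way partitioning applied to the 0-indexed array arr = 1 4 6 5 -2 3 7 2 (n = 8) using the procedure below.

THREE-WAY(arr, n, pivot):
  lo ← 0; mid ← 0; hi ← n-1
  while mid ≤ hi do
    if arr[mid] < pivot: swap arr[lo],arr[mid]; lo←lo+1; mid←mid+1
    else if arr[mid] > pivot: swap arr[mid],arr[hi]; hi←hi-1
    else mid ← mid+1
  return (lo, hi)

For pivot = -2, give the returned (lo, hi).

(0, 0)

pivot = -2; lo=0, mid=0, hi=7
arr[mid]=1>-2: swap arr[0],arr[7]; hi=6 → 2 4 6 5 -2 3 7 1
arr[mid]=2>-2: swap arr[0],arr[6]; hi=5 → 7 4 6 5 -2 3 2 1
arr[mid]=7>-2: swap arr[0],arr[5]; hi=4 → 3 4 6 5 -2 7 2 1
arr[mid]=3>-2: swap arr[0],arr[4]; hi=3 → -2 4 6 5 3 7 2 1
arr[mid]=-2=-2: mid=1
arr[mid]=4>-2: swap arr[1],arr[3]; hi=2 → -2 5 6 4 3 7 2 1
arr[mid]=5>-2: swap arr[1],arr[2]; hi=1 → -2 6 5 4 3 7 2 1
arr[mid]=6>-2: swap arr[1],arr[1]; hi=0 → -2 6 5 4 3 7 2 1
end: lo=0, hi=0; arr = -2 6 5 4 3 7 2 1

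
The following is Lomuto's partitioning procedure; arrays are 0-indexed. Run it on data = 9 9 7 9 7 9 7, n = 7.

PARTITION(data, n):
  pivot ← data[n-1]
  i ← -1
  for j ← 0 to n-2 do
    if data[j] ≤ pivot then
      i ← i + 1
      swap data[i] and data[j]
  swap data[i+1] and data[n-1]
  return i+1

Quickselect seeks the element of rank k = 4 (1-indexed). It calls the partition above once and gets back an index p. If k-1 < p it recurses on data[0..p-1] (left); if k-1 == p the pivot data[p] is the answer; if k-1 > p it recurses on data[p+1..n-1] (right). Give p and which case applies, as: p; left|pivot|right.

pivot = data[6] = 7; i = -1
j=0: data[0]=9 > 7 → no swap
j=1: data[1]=9 > 7 → no swap
j=2: data[2]=7 ≤ 7 → i=0, swap data[0],data[2] → 7 9 9 9 7 9 7
j=3: data[3]=9 > 7 → no swap
j=4: data[4]=7 ≤ 7 → i=1, swap data[1],data[4] → 7 7 9 9 9 9 7
j=5: data[5]=9 > 7 → no swap
final swap data[2],data[6] → 7 7 7 9 9 9 9; return 2
p = 2; k-1 = 3 > 2 ⇒ right

2; right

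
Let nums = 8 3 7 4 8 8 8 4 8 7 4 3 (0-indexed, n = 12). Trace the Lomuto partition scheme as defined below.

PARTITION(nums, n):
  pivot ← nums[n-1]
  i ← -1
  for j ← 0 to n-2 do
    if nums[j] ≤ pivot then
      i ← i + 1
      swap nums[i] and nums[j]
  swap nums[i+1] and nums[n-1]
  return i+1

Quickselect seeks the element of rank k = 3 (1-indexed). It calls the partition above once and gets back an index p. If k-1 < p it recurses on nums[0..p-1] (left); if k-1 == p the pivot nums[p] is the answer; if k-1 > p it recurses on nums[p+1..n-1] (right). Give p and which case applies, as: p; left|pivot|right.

pivot = nums[11] = 3; i = -1
j=0: nums[0]=8 > 3 → no swap
j=1: nums[1]=3 ≤ 3 → i=0, swap nums[0],nums[1] → 3 8 7 4 8 8 8 4 8 7 4 3
j=2: nums[2]=7 > 3 → no swap
j=3: nums[3]=4 > 3 → no swap
j=4: nums[4]=8 > 3 → no swap
j=5: nums[5]=8 > 3 → no swap
j=6: nums[6]=8 > 3 → no swap
j=7: nums[7]=4 > 3 → no swap
j=8: nums[8]=8 > 3 → no swap
j=9: nums[9]=7 > 3 → no swap
j=10: nums[10]=4 > 3 → no swap
final swap nums[1],nums[11] → 3 3 7 4 8 8 8 4 8 7 4 8; return 1
p = 1; k-1 = 2 > 1 ⇒ right

1; right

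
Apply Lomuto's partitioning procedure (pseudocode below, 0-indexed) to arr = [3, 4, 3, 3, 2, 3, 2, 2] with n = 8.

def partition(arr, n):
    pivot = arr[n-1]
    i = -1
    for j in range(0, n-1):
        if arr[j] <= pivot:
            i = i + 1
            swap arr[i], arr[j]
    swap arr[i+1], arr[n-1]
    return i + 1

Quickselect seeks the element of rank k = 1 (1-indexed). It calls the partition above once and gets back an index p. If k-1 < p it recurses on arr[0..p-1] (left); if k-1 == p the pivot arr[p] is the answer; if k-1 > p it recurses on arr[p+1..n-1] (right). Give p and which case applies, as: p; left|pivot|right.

pivot = arr[7] = 2; i = -1
j=0: arr[0]=3 > 2 → no swap
j=1: arr[1]=4 > 2 → no swap
j=2: arr[2]=3 > 2 → no swap
j=3: arr[3]=3 > 2 → no swap
j=4: arr[4]=2 ≤ 2 → i=0, swap arr[0],arr[4] → [2, 4, 3, 3, 3, 3, 2, 2]
j=5: arr[5]=3 > 2 → no swap
j=6: arr[6]=2 ≤ 2 → i=1, swap arr[1],arr[6] → [2, 2, 3, 3, 3, 3, 4, 2]
final swap arr[2],arr[7] → [2, 2, 2, 3, 3, 3, 4, 3]; return 2
p = 2; k-1 = 0 < 2 ⇒ left

2; left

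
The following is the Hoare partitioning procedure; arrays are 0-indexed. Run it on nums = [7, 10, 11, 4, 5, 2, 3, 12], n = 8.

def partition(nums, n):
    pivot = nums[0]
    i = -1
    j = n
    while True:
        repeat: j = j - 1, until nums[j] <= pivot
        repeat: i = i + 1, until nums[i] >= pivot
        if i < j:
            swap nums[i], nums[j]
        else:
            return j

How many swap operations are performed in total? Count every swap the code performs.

3

pivot=7
j stops at 6 (3), i stops at 0 (7); swap ⇒ [3, 10, 11, 4, 5, 2, 7, 12]
j stops at 5 (2), i stops at 1 (10); swap ⇒ [3, 2, 11, 4, 5, 10, 7, 12]
j stops at 4 (5), i stops at 2 (11); swap ⇒ [3, 2, 5, 4, 11, 10, 7, 12]
j stops at 3, i stops at 4; i≥j ⇒ return 3. nums=[3, 2, 5, 4, 11, 10, 7, 12]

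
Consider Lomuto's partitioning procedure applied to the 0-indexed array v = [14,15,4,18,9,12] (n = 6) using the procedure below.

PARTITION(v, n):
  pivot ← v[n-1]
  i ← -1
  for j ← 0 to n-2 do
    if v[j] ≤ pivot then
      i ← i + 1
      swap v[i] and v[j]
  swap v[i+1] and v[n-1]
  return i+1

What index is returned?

2

pivot=12, i=-1
j=0: 14>12, skip
j=1: 15>12, skip
j=2: 4≤12, i=0, swap(0,2) ⇒ [4,15,14,18,9,12]
j=3: 18>12, skip
j=4: 9≤12, i=1, swap(1,4) ⇒ [4,9,14,18,15,12]
swap(2,5) ⇒ [4,9,12,18,15,14]; return 2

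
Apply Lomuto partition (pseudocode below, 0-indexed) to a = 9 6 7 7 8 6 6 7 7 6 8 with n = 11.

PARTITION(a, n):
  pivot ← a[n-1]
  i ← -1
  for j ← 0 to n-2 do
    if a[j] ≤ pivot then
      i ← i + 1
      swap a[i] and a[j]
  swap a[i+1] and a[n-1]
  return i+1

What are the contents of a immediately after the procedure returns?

6 7 7 8 6 6 7 7 6 8 9

pivot = a[10] = 8; i = -1
j=0: a[0]=9 > 8 → no swap
j=1: a[1]=6 ≤ 8 → i=0, swap a[0],a[1] → 6 9 7 7 8 6 6 7 7 6 8
j=2: a[2]=7 ≤ 8 → i=1, swap a[1],a[2] → 6 7 9 7 8 6 6 7 7 6 8
j=3: a[3]=7 ≤ 8 → i=2, swap a[2],a[3] → 6 7 7 9 8 6 6 7 7 6 8
j=4: a[4]=8 ≤ 8 → i=3, swap a[3],a[4] → 6 7 7 8 9 6 6 7 7 6 8
j=5: a[5]=6 ≤ 8 → i=4, swap a[4],a[5] → 6 7 7 8 6 9 6 7 7 6 8
j=6: a[6]=6 ≤ 8 → i=5, swap a[5],a[6] → 6 7 7 8 6 6 9 7 7 6 8
j=7: a[7]=7 ≤ 8 → i=6, swap a[6],a[7] → 6 7 7 8 6 6 7 9 7 6 8
j=8: a[8]=7 ≤ 8 → i=7, swap a[7],a[8] → 6 7 7 8 6 6 7 7 9 6 8
j=9: a[9]=6 ≤ 8 → i=8, swap a[8],a[9] → 6 7 7 8 6 6 7 7 6 9 8
final swap a[9],a[10] → 6 7 7 8 6 6 7 7 6 8 9; return 9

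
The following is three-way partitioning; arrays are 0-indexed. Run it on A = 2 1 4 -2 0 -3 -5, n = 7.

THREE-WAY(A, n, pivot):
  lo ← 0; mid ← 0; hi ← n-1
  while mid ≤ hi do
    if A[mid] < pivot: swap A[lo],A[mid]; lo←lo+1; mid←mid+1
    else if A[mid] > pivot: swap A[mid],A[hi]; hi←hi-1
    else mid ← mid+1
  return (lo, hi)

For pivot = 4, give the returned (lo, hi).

lo=0 mid=0 hi=6
2<4: swap(0,0), lo=1 mid=1 ⇒ 2 1 4 -2 0 -3 -5
1<4: swap(1,1), lo=2 mid=2 ⇒ 2 1 4 -2 0 -3 -5
4=4: mid=3
-2<4: swap(2,3), lo=3 mid=4 ⇒ 2 1 -2 4 0 -3 -5
0<4: swap(3,4), lo=4 mid=5 ⇒ 2 1 -2 0 4 -3 -5
-3<4: swap(4,5), lo=5 mid=6 ⇒ 2 1 -2 0 -3 4 -5
-5<4: swap(5,6), lo=6 mid=7 ⇒ 2 1 -2 0 -3 -5 4
done. lo=6 hi=6; A=2 1 -2 0 -3 -5 4

(6, 6)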